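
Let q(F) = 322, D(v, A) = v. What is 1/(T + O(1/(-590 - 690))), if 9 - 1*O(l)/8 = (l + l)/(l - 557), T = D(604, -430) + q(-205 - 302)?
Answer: 712961/711535062 ≈ 0.0010020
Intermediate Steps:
T = 926 (T = 604 + 322 = 926)
O(l) = 72 - 16*l/(-557 + l) (O(l) = 72 - 8*(l + l)/(l - 557) = 72 - 8*2*l/(-557 + l) = 72 - 16*l/(-557 + l))
1/(T + O(1/(-590 - 690))) = 1/(926 + 8*(-5013 + 7/(-590 - 690))/(-557 + 1/(-590 - 690))) = 1/(926 + 8*(-5013 + 7/(-1280))/(-557 + 1/(-1280))) = 1/(926 + 8*(-5013 + 7*(-1/1280))/(-557 - 1/1280)) = 1/(926 + 8*(-5013 - 7/1280)/(-712961/1280)) = 1/(926 + 8*(-1280/712961)*(-6416647/1280)) = 1/(926 + 51333176/712961) = 1/(711535062/712961) = 712961/711535062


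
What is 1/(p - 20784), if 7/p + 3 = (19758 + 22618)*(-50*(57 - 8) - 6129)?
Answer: -363543707/7555892406295 ≈ -4.8114e-5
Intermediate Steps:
p = -7/363543707 (p = 7/(-3 + (19758 + 22618)*(-50*(57 - 8) - 6129)) = 7/(-3 + 42376*(-50*49 - 6129)) = 7/(-3 + 42376*(-2450 - 6129)) = 7/(-3 + 42376*(-8579)) = 7/(-3 - 363543704) = 7/(-363543707) = 7*(-1/363543707) = -7/363543707 ≈ -1.9255e-8)
1/(p - 20784) = 1/(-7/363543707 - 20784) = 1/(-7555892406295/363543707) = -363543707/7555892406295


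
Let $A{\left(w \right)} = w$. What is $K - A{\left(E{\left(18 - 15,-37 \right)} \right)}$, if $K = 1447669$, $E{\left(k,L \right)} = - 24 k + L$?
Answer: $1447778$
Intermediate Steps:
$E{\left(k,L \right)} = L - 24 k$
$K - A{\left(E{\left(18 - 15,-37 \right)} \right)} = 1447669 - \left(-37 - 24 \left(18 - 15\right)\right) = 1447669 - \left(-37 - 72\right) = 1447669 - -109 = 1447669 + 109 = 1447778$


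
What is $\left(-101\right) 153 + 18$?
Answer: $-15435$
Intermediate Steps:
$\left(-101\right) 153 + 18 = -15453 + 18 = -15435$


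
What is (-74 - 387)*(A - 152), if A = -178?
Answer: 152130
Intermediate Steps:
(-74 - 387)*(A - 152) = (-74 - 387)*(-178 - 152) = -461*(-330) = 152130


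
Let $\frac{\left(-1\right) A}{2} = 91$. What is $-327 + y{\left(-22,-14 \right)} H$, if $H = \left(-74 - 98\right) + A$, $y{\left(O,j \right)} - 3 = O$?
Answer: $6399$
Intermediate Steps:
$A = -182$ ($A = \left(-2\right) 91 = -182$)
$y{\left(O,j \right)} = 3 + O$
$H = -354$ ($H = \left(-74 - 98\right) - 182 = -172 - 182 = -354$)
$-327 + y{\left(-22,-14 \right)} H = -327 + \left(3 - 22\right) \left(-354\right) = -327 - -6726 = -327 + 6726 = 6399$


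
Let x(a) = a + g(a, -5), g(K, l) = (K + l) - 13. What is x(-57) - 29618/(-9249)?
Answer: -1191250/9249 ≈ -128.80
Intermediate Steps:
g(K, l) = -13 + K + l
x(a) = -18 + 2*a (x(a) = a + (-13 + a - 5) = a + (-18 + a) = -18 + 2*a)
x(-57) - 29618/(-9249) = (-18 + 2*(-57)) - 29618/(-9249) = (-18 - 114) - 29618*(-1)/9249 = -132 - 1*(-29618/9249) = -132 + 29618/9249 = -1191250/9249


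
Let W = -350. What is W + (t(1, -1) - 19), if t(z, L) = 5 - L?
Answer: -363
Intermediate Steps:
W + (t(1, -1) - 19) = -350 + ((5 - 1*(-1)) - 19) = -350 + ((5 + 1) - 19) = -350 + (6 - 19) = -350 - 13 = -363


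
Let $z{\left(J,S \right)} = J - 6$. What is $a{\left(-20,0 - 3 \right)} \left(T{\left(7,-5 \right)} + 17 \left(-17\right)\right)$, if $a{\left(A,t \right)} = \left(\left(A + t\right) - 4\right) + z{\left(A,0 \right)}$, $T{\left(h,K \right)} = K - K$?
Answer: $15317$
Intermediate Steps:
$z{\left(J,S \right)} = -6 + J$ ($z{\left(J,S \right)} = J - 6 = -6 + J$)
$T{\left(h,K \right)} = 0$
$a{\left(A,t \right)} = -10 + t + 2 A$ ($a{\left(A,t \right)} = \left(\left(A + t\right) - 4\right) + \left(-6 + A\right) = \left(-4 + A + t\right) + \left(-6 + A\right) = -10 + t + 2 A$)
$a{\left(-20,0 - 3 \right)} \left(T{\left(7,-5 \right)} + 17 \left(-17\right)\right) = \left(-10 + \left(0 - 3\right) + 2 \left(-20\right)\right) \left(0 + 17 \left(-17\right)\right) = \left(-10 + \left(0 - 3\right) - 40\right) \left(0 - 289\right) = \left(-10 - 3 - 40\right) \left(-289\right) = \left(-53\right) \left(-289\right) = 15317$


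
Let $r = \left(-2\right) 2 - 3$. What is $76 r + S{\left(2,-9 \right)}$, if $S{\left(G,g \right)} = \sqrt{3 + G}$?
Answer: $-532 + \sqrt{5} \approx -529.76$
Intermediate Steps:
$r = -7$ ($r = -4 - 3 = -7$)
$76 r + S{\left(2,-9 \right)} = 76 \left(-7\right) + \sqrt{3 + 2} = -532 + \sqrt{5}$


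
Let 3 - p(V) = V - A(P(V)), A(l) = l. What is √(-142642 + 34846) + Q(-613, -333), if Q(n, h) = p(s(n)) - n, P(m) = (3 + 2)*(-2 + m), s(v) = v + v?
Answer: -4298 + 2*I*√26949 ≈ -4298.0 + 328.32*I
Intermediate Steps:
s(v) = 2*v
P(m) = -10 + 5*m (P(m) = 5*(-2 + m) = -10 + 5*m)
p(V) = -7 + 4*V (p(V) = 3 - (V - (-10 + 5*V)) = 3 - (V + (10 - 5*V)) = 3 - (10 - 4*V) = 3 + (-10 + 4*V) = -7 + 4*V)
Q(n, h) = -7 + 7*n (Q(n, h) = (-7 + 4*(2*n)) - n = (-7 + 8*n) - n = -7 + 7*n)
√(-142642 + 34846) + Q(-613, -333) = √(-142642 + 34846) + (-7 + 7*(-613)) = √(-107796) + (-7 - 4291) = 2*I*√26949 - 4298 = -4298 + 2*I*√26949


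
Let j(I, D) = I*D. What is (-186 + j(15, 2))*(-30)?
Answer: 4680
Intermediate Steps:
j(I, D) = D*I
(-186 + j(15, 2))*(-30) = (-186 + 2*15)*(-30) = (-186 + 30)*(-30) = -156*(-30) = 4680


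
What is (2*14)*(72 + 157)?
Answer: 6412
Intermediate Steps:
(2*14)*(72 + 157) = 28*229 = 6412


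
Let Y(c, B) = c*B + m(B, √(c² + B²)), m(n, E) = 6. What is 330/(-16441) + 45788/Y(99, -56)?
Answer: -377314024/45525129 ≈ -8.2880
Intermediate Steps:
Y(c, B) = 6 + B*c (Y(c, B) = c*B + 6 = B*c + 6 = 6 + B*c)
330/(-16441) + 45788/Y(99, -56) = 330/(-16441) + 45788/(6 - 56*99) = 330*(-1/16441) + 45788/(6 - 5544) = -330/16441 + 45788/(-5538) = -330/16441 + 45788*(-1/5538) = -330/16441 - 22894/2769 = -377314024/45525129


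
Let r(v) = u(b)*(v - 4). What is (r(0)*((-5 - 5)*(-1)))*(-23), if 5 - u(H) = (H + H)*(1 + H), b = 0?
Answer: 4600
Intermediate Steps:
u(H) = 5 - 2*H*(1 + H) (u(H) = 5 - (H + H)*(1 + H) = 5 - 2*H*(1 + H))
r(v) = -20 + 5*v (r(v) = (5 - 2*0 - 2*0²)*(v - 4) = (5 + 0 - 2*0)*(-4 + v) = (5 + 0 + 0)*(-4 + v) = 5*(-4 + v) = -20 + 5*v)
(r(0)*((-5 - 5)*(-1)))*(-23) = ((-20 + 5*0)*((-5 - 5)*(-1)))*(-23) = ((-20 + 0)*(-10*(-1)))*(-23) = -20*10*(-23) = -200*(-23) = 4600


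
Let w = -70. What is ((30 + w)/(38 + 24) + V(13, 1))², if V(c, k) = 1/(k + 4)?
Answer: 4761/24025 ≈ 0.19817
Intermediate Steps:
V(c, k) = 1/(4 + k)
((30 + w)/(38 + 24) + V(13, 1))² = ((30 - 70)/(38 + 24) + 1/(4 + 1))² = (-40/62 + 1/5)² = (-40*1/62 + ⅕)² = (-20/31 + ⅕)² = (-69/155)² = 4761/24025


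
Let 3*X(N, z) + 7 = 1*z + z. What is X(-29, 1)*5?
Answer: -25/3 ≈ -8.3333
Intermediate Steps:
X(N, z) = -7/3 + 2*z/3 (X(N, z) = -7/3 + (1*z + z)/3 = -7/3 + (z + z)/3 = -7/3 + (2*z)/3 = -7/3 + 2*z/3)
X(-29, 1)*5 = (-7/3 + (⅔)*1)*5 = (-7/3 + ⅔)*5 = -5/3*5 = -25/3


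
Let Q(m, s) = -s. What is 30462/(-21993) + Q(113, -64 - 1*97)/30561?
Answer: -309136103/224042691 ≈ -1.3798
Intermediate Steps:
30462/(-21993) + Q(113, -64 - 1*97)/30561 = 30462/(-21993) - (-64 - 1*97)/30561 = 30462*(-1/21993) - (-64 - 97)*(1/30561) = -10154/7331 - 1*(-161)*(1/30561) = -10154/7331 + 161*(1/30561) = -10154/7331 + 161/30561 = -309136103/224042691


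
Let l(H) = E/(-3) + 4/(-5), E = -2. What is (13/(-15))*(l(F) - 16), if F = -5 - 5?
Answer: 3146/225 ≈ 13.982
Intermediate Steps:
F = -10
l(H) = -2/15 (l(H) = -2/(-3) + 4/(-5) = -2*(-⅓) + 4*(-⅕) = ⅔ - ⅘ = -2/15)
(13/(-15))*(l(F) - 16) = (13/(-15))*(-2/15 - 16) = (13*(-1/15))*(-242/15) = -13/15*(-242/15) = 3146/225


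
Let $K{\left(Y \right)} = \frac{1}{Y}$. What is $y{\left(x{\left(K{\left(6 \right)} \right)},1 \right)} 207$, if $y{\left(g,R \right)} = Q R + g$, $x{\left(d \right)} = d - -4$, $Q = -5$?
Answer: $- \frac{345}{2} \approx -172.5$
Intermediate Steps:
$x{\left(d \right)} = 4 + d$ ($x{\left(d \right)} = d + 4 = 4 + d$)
$y{\left(g,R \right)} = g - 5 R$ ($y{\left(g,R \right)} = - 5 R + g = g - 5 R$)
$y{\left(x{\left(K{\left(6 \right)} \right)},1 \right)} 207 = \left(\left(4 + \frac{1}{6}\right) - 5\right) 207 = \left(\frac{25}{6} - 5\right) 207 = \left(- \frac{5}{6}\right) 207 = - \frac{345}{2}$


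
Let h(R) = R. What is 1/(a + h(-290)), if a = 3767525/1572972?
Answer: -1572972/452394355 ≈ -0.0034770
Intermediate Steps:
a = 3767525/1572972 (a = 3767525*(1/1572972) = 3767525/1572972 ≈ 2.3952)
1/(a + h(-290)) = 1/(3767525/1572972 - 290) = 1/(-452394355/1572972) = -1572972/452394355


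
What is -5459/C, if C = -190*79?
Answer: 5459/15010 ≈ 0.36369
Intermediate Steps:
C = -15010
-5459/C = -5459/(-15010) = -5459*(-1/15010) = 5459/15010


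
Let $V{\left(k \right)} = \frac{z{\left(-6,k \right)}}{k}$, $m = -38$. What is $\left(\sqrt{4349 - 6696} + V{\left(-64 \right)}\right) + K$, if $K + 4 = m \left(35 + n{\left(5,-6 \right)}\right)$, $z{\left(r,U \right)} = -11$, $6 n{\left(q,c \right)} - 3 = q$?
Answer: $- \frac{265823}{192} + i \sqrt{2347} \approx -1384.5 + 48.446 i$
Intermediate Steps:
$n{\left(q,c \right)} = \frac{1}{2} + \frac{q}{6}$
$V{\left(k \right)} = - \frac{11}{k}$
$K = - \frac{4154}{3}$ ($K = -4 - 38 \left(35 + \left(\frac{1}{2} + \frac{1}{6} \cdot 5\right)\right) = -4 - 38 \left(35 + \left(\frac{1}{2} + \frac{5}{6}\right)\right) = -4 - 38 \left(35 + \frac{4}{3}\right) = -4 - \frac{4142}{3} = - \frac{4154}{3} \approx -1384.7$)
$\left(\sqrt{4349 - 6696} + V{\left(-64 \right)}\right) + K = \left(\sqrt{4349 - 6696} - \frac{11}{-64}\right) - \frac{4154}{3} = \left(\sqrt{-2347} - - \frac{11}{64}\right) - \frac{4154}{3} = \left(i \sqrt{2347} + \frac{11}{64}\right) - \frac{4154}{3} = \left(\frac{11}{64} + i \sqrt{2347}\right) - \frac{4154}{3} = - \frac{265823}{192} + i \sqrt{2347}$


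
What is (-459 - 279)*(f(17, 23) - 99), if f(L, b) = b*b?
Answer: -317340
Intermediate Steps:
f(L, b) = b²
(-459 - 279)*(f(17, 23) - 99) = (-459 - 279)*(23² - 99) = -738*(529 - 99) = -738*430 = -317340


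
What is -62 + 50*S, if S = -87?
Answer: -4412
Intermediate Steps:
-62 + 50*S = -62 + 50*(-87) = -62 - 4350 = -4412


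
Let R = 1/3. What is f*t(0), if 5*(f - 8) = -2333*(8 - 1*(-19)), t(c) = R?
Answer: -62951/15 ≈ -4196.7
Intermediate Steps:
R = ⅓ ≈ 0.33333
t(c) = ⅓
f = -62951/5 (f = 8 + (-2333*(8 - 1*(-19)))/5 = 8 + (-2333*(8 + 19))/5 = 8 + (-2333*27)/5 = 8 + (⅕)*(-62991) = 8 - 62991/5 = -62951/5 ≈ -12590.)
f*t(0) = -62951/5*⅓ = -62951/15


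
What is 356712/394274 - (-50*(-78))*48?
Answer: -36903868044/197137 ≈ -1.8720e+5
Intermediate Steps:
356712/394274 - (-50*(-78))*48 = 356712*(1/394274) - 3900*48 = 178356/197137 - 1*187200 = 178356/197137 - 187200 = -36903868044/197137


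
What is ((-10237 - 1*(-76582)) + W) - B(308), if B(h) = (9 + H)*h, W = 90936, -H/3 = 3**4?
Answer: 229353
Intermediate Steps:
H = -243 (H = -3*3**4 = -3*81 = -243)
B(h) = -234*h (B(h) = (9 - 243)*h = -234*h)
((-10237 - 1*(-76582)) + W) - B(308) = ((-10237 - 1*(-76582)) + 90936) - (-234)*308 = ((-10237 + 76582) + 90936) - 1*(-72072) = (66345 + 90936) + 72072 = 157281 + 72072 = 229353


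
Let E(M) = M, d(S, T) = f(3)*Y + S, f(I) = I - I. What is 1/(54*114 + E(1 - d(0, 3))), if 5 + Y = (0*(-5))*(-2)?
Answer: 1/6157 ≈ 0.00016242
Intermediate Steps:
Y = -5 (Y = -5 + (0*(-5))*(-2) = -5 + 0*(-2) = -5 + 0 = -5)
f(I) = 0
d(S, T) = S (d(S, T) = 0*(-5) + S = 0 + S = S)
1/(54*114 + E(1 - d(0, 3))) = 1/(54*114 + (1 - 1*0)) = 1/(6156 + (1 + 0)) = 1/(6156 + 1) = 1/6157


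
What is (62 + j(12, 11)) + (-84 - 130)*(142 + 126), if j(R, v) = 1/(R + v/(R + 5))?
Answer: -12317333/215 ≈ -57290.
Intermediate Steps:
j(R, v) = 1/(R + v/(5 + R))
(62 + j(12, 11)) + (-84 - 130)*(142 + 126) = (62 + (5 + 12)/(11 + 12**2 + 5*12)) + (-84 - 130)*(142 + 126) = (62 + 17/(11 + 144 + 60)) - 214*268 = (62 + 17/215) - 57352 = 13347/215 - 57352 = -12317333/215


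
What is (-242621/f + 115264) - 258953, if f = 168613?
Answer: -24228075978/168613 ≈ -1.4369e+5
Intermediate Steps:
(-242621/f + 115264) - 258953 = (-242621/168613 + 115264) - 258953 = 19434766211/168613 - 258953 = -24228075978/168613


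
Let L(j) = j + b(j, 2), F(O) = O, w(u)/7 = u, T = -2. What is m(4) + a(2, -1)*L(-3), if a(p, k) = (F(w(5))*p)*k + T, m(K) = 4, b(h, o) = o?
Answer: 76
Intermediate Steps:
w(u) = 7*u
L(j) = 2 + j (L(j) = j + 2 = 2 + j)
a(p, k) = -2 + 35*k*p (a(p, k) = ((7*5)*p)*k - 2 = (35*p)*k - 2 = 35*k*p - 2 = -2 + 35*k*p)
m(4) + a(2, -1)*L(-3) = 4 + (-2 + 35*(-1)*2)*(2 - 3) = 4 + (-2 - 70)*(-1) = 4 - 72*(-1) = 4 + 72 = 76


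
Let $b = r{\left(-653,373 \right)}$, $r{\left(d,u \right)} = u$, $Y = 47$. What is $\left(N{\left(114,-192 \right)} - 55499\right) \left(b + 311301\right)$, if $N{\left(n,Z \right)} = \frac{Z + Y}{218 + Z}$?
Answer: $- \frac{224891335603}{13} \approx -1.7299 \cdot 10^{10}$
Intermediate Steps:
$b = 373$
$N{\left(n,Z \right)} = \frac{47 + Z}{218 + Z}$ ($N{\left(n,Z \right)} = \frac{Z + 47}{218 + Z} = \frac{47 + Z}{218 + Z}$)
$\left(N{\left(114,-192 \right)} - 55499\right) \left(b + 311301\right) = \left(\frac{47 - 192}{218 - 192} - 55499\right) \left(373 + 311301\right) = \left(\frac{1}{26} \left(-145\right) - 55499\right) 311674 = \left(- \frac{145}{26} - 55499\right) 311674 = \left(- \frac{1443119}{26}\right) 311674 = - \frac{224891335603}{13}$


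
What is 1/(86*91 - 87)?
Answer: 1/7739 ≈ 0.00012922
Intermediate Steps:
1/(86*91 - 87) = 1/(7826 - 87) = 1/7739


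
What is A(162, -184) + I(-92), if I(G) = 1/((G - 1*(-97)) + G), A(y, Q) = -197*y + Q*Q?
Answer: 168953/87 ≈ 1942.0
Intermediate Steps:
A(y, Q) = Q**2 - 197*y (A(y, Q) = -197*y + Q**2 = Q**2 - 197*y)
I(G) = 1/(97 + 2*G) (I(G) = 1/((G + 97) + G) = 1/((97 + G) + G) = 1/(97 + 2*G))
A(162, -184) + I(-92) = ((-184)**2 - 197*162) + 1/(97 + 2*(-92)) = (33856 - 31914) + 1/(97 - 184) = 1942 + 1/(-87) = 1942 - 1/87 = 168953/87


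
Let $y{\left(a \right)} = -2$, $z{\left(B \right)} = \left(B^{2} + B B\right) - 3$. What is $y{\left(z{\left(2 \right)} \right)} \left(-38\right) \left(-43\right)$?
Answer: $-3268$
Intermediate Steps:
$z{\left(B \right)} = -3 + 2 B^{2}$ ($z{\left(B \right)} = \left(B^{2} + B^{2}\right) - 3 = 2 B^{2} - 3 = -3 + 2 B^{2}$)
$y{\left(z{\left(2 \right)} \right)} \left(-38\right) \left(-43\right) = \left(-2\right) \left(-38\right) \left(-43\right) = 76 \left(-43\right) = -3268$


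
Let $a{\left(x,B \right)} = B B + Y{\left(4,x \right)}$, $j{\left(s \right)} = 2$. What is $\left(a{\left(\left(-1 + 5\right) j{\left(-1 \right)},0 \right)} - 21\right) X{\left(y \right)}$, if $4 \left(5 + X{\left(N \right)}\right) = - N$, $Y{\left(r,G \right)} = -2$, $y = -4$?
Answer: $92$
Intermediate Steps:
$X{\left(N \right)} = -5 - \frac{N}{4}$ ($X{\left(N \right)} = -5 + \frac{\left(-1\right) N}{4} = -5 - \frac{N}{4}$)
$a{\left(x,B \right)} = -2 + B^{2}$ ($a{\left(x,B \right)} = B B - 2 = B^{2} - 2 = -2 + B^{2}$)
$\left(a{\left(\left(-1 + 5\right) j{\left(-1 \right)},0 \right)} - 21\right) X{\left(y \right)} = \left(\left(-2 + 0^{2}\right) - 21\right) \left(-5 - -1\right) = \left(\left(-2 + 0\right) - 21\right) \left(-5 + 1\right) = \left(-2 - 21\right) \left(-4\right) = \left(-23\right) \left(-4\right) = 92$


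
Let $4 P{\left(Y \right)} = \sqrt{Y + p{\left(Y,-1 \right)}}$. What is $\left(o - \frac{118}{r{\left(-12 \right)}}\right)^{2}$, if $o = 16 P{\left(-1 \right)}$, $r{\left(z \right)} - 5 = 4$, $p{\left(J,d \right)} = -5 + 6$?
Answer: $\frac{13924}{81} \approx 171.9$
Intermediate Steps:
$p{\left(J,d \right)} = 1$
$r{\left(z \right)} = 9$ ($r{\left(z \right)} = 5 + 4 = 9$)
$P{\left(Y \right)} = \frac{\sqrt{1 + Y}}{4}$ ($P{\left(Y \right)} = \frac{\sqrt{Y + 1}}{4} = \frac{\sqrt{1 + Y}}{4}$)
$o = 0$ ($o = 16 \frac{\sqrt{1 - 1}}{4} = 16 \frac{\sqrt{0}}{4} = 16 \cdot \frac{1}{4} \cdot 0 = 16 \cdot 0 = 0$)
$\left(o - \frac{118}{r{\left(-12 \right)}}\right)^{2} = \left(0 - \frac{118}{9}\right)^{2} = \left(- \frac{118}{9}\right)^{2} = \frac{13924}{81}$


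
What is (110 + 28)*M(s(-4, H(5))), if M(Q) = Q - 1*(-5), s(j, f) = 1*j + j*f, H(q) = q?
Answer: -2622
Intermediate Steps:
s(j, f) = j + f*j
M(Q) = 5 + Q (M(Q) = Q + 5 = 5 + Q)
(110 + 28)*M(s(-4, H(5))) = (110 + 28)*(5 - 4*(1 + 5)) = 138*(5 - 4*6) = 138*(5 - 24) = 138*(-19) = -2622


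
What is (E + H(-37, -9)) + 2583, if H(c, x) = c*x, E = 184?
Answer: 3100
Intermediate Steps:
(E + H(-37, -9)) + 2583 = (184 - 37*(-9)) + 2583 = (184 + 333) + 2583 = 517 + 2583 = 3100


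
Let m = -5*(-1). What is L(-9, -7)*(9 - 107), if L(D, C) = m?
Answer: -490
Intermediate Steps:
m = 5
L(D, C) = 5
L(-9, -7)*(9 - 107) = 5*(9 - 107) = 5*(-98) = -490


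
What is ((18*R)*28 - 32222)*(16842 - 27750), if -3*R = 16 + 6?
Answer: 391793544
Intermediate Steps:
R = -22/3 (R = -(16 + 6)/3 = -1/3*22 = -22/3 ≈ -7.3333)
((18*R)*28 - 32222)*(16842 - 27750) = ((18*(-22/3))*28 - 32222)*(16842 - 27750) = (-132*28 - 32222)*(-10908) = (-3696 - 32222)*(-10908) = -35918*(-10908) = 391793544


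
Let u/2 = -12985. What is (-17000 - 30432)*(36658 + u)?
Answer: -506953216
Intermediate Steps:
u = -25970 (u = 2*(-12985) = -25970)
(-17000 - 30432)*(36658 + u) = (-17000 - 30432)*(36658 - 25970) = -47432*10688 = -506953216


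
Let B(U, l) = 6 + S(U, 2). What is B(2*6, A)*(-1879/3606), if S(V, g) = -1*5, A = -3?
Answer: -1879/3606 ≈ -0.52108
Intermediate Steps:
S(V, g) = -5
B(U, l) = 1 (B(U, l) = 6 - 5 = 1)
B(2*6, A)*(-1879/3606) = 1*(-1879/3606) = -1879/3606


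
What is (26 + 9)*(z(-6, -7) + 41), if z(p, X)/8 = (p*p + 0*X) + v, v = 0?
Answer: 11515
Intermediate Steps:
z(p, X) = 8*p² (z(p, X) = 8*((p*p + 0*X) + 0) = 8*((p² + 0) + 0) = 8*(p² + 0) = 8*p²)
(26 + 9)*(z(-6, -7) + 41) = (26 + 9)*(8*(-6)² + 41) = 35*(8*36 + 41) = 35*(288 + 41) = 35*329 = 11515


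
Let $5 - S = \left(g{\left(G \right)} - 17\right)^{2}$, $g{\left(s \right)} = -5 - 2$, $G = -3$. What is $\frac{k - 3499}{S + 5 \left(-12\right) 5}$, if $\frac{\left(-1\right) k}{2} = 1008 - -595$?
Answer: $\frac{6705}{871} \approx 7.6981$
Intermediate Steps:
$g{\left(s \right)} = -7$
$S = -571$ ($S = 5 - \left(-7 - 17\right)^{2} = 5 - \left(-24\right)^{2} = 5 - 576 = -571$)
$k = -3206$ ($k = - 2 \left(1008 - -595\right) = - 2 \left(1008 + 595\right) = \left(-2\right) 1603 = -3206$)
$\frac{k - 3499}{S + 5 \left(-12\right) 5} = \frac{-3206 - 3499}{-571 + 5 \left(-12\right) 5} = - \frac{6705}{-571 - 300} = - \frac{6705}{-871} = \left(-6705\right) \left(- \frac{1}{871}\right) = \frac{6705}{871}$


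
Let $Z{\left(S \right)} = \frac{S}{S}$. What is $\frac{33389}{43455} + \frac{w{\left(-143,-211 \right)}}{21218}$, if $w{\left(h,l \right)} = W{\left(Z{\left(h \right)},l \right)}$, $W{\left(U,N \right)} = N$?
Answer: $\frac{699278797}{922028190} \approx 0.75841$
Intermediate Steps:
$Z{\left(S \right)} = 1$
$w{\left(h,l \right)} = l$
$\frac{33389}{43455} + \frac{w{\left(-143,-211 \right)}}{21218} = \frac{33389}{43455} - \frac{211}{21218} = \frac{699278797}{922028190}$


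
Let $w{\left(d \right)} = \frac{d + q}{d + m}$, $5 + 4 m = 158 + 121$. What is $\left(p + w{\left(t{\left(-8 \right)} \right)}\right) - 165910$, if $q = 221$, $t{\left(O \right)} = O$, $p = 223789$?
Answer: $\frac{7003785}{121} \approx 57883.0$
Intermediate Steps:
$m = \frac{137}{2}$ ($m = - \frac{5}{4} + \frac{158 + 121}{4} = - \frac{5}{4} + \frac{1}{4} \cdot 279 = - \frac{5}{4} + \frac{279}{4} = \frac{137}{2} \approx 68.5$)
$w{\left(d \right)} = \frac{221 + d}{\frac{137}{2} + d}$ ($w{\left(d \right)} = \frac{d + 221}{d + \frac{137}{2}} = \frac{221 + d}{\frac{137}{2} + d}$)
$\left(p + w{\left(t{\left(-8 \right)} \right)}\right) - 165910 = \left(223789 + \frac{2 \left(221 - 8\right)}{137 + 2 \left(-8\right)}\right) - 165910 = \left(223789 + 2 \frac{1}{137 - 16} \cdot 213\right) - 165910 = \left(223789 + 2 \cdot \frac{1}{121} \cdot 213\right) - 165910 = \left(223789 + \frac{426}{121}\right) - 165910 = \frac{27078895}{121} - 165910 = \frac{7003785}{121}$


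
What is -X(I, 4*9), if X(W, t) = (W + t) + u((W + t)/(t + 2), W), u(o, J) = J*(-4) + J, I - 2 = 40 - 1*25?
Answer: -2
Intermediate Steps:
I = 17 (I = 2 + (40 - 1*25) = 2 + (40 - 25) = 2 + 15 = 17)
u(o, J) = -3*J (u(o, J) = -4*J + J = -3*J)
X(W, t) = t - 2*W (X(W, t) = (W + t) - 3*W = t - 2*W)
-X(I, 4*9) = -(4*9 - 2*17) = -(36 - 34) = -1*2 = -2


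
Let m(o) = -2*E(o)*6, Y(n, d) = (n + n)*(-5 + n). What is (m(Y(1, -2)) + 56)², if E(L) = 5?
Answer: 16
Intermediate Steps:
Y(n, d) = 2*n*(-5 + n) (Y(n, d) = (2*n)*(-5 + n) = 2*n*(-5 + n))
m(o) = -60 (m(o) = -2*5*6 = -10*6 = -60)
(m(Y(1, -2)) + 56)² = (-60 + 56)² = (-4)² = 16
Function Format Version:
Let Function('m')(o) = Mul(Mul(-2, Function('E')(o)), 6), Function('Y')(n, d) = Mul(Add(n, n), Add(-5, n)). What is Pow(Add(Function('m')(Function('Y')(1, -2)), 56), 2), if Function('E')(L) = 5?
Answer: 16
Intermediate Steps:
Function('Y')(n, d) = Mul(2, n, Add(-5, n)) (Function('Y')(n, d) = Mul(Mul(2, n), Add(-5, n)) = Mul(2, n, Add(-5, n)))
Function('m')(o) = -60 (Function('m')(o) = Mul(Mul(-2, 5), 6) = Mul(-10, 6) = -60)
Pow(Add(Function('m')(Function('Y')(1, -2)), 56), 2) = Pow(Add(-60, 56), 2) = Pow(-4, 2) = 16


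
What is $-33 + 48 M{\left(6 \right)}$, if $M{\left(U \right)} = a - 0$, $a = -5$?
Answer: $-273$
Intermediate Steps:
$M{\left(U \right)} = -5$ ($M{\left(U \right)} = -5 - 0 = -5 + 0 = -5$)
$-33 + 48 M{\left(6 \right)} = -33 + 48 \left(-5\right) = -33 - 240 = -273$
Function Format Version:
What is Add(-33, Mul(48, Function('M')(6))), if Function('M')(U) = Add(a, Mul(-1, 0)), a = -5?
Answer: -273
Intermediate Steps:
Function('M')(U) = -5 (Function('M')(U) = Add(-5, Mul(-1, 0)) = Add(-5, 0) = -5)
Add(-33, Mul(48, Function('M')(6))) = Add(-33, Mul(48, -5)) = Add(-33, -240) = -273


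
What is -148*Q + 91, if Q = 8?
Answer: -1093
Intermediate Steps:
-148*Q + 91 = -148*8 + 91 = -1184 + 91 = -1093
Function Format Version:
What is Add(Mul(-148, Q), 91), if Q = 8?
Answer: -1093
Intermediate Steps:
Add(Mul(-148, Q), 91) = Add(Mul(-148, 8), 91) = Add(-1184, 91) = -1093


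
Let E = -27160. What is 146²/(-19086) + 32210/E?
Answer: -59685131/25918788 ≈ -2.3028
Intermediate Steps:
146²/(-19086) + 32210/E = 146²/(-19086) + 32210/(-27160) = 21316*(-1/19086) + 32210*(-1/27160) = -10658/9543 - 3221/2716 = -59685131/25918788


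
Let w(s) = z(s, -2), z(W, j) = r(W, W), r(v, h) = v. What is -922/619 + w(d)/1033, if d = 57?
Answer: -917143/639427 ≈ -1.4343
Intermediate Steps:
z(W, j) = W
w(s) = s
-922/619 + w(d)/1033 = -922/619 + 57/1033 = -917143/639427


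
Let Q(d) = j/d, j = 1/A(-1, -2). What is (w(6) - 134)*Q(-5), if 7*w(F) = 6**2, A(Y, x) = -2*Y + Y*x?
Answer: 451/70 ≈ 6.4429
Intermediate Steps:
j = 1/4 (j = 1/(-(-2 - 2)) = 1/(-1*(-4)) = 1/4 ≈ 0.25000)
w(F) = 36/7 (w(F) = (1/7)*6**2 = (1/7)*36 = 36/7)
Q(d) = 1/(4*d)
(w(6) - 134)*Q(-5) = (36/7 - 134)*((1/4)/(-5)) = -451*(-1)/(14*5) = -902/7*(-1/20) = 451/70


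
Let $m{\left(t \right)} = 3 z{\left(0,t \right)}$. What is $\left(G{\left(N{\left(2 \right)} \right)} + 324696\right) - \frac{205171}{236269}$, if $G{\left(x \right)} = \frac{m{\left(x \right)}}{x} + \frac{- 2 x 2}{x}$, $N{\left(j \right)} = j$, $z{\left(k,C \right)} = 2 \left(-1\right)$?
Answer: $\frac{76713740170}{236269} \approx 3.2469 \cdot 10^{5}$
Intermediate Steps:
$z{\left(k,C \right)} = -2$
$m{\left(t \right)} = -6$ ($m{\left(t \right)} = 3 \left(-2\right) = -6$)
$G{\left(x \right)} = -4 - \frac{6}{x}$ ($G{\left(x \right)} = - \frac{6}{x} + \frac{- 2 x 2}{x} = - \frac{6}{x} + \frac{\left(-4\right) x}{x} = - \frac{6}{x} - 4 = -4 - \frac{6}{x}$)
$\left(G{\left(N{\left(2 \right)} \right)} + 324696\right) - \frac{205171}{236269} = \left(\left(-4 - \frac{6}{2}\right) + 324696\right) - \frac{205171}{236269} = \left(\left(-4 - 3\right) + 324696\right) - \frac{205171}{236269} = \left(-7 + 324696\right) - \frac{205171}{236269} = 324689 - \frac{205171}{236269} = \frac{76713740170}{236269}$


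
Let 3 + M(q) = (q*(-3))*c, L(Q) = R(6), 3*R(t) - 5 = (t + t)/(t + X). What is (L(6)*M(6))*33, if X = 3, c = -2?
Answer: 2299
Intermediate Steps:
R(t) = 5/3 + 2*t/(3*(3 + t)) (R(t) = 5/3 + ((t + t)/(t + 3))/3 = 5/3 + ((2*t)/(3 + t))/3 = 5/3 + (2*t/(3 + t))/3 = 5/3 + 2*t/(3*(3 + t)))
L(Q) = 19/9 (L(Q) = (15 + 7*6)/(3*(3 + 6)) = (⅓)*(15 + 42)/9 = (⅓)*(⅑)*57 = 19/9)
M(q) = -3 + 6*q (M(q) = -3 + (q*(-3))*(-2) = -3 - 3*q*(-2) = -3 + 6*q)
(L(6)*M(6))*33 = (19*(-3 + 6*6)/9)*33 = (19*(-3 + 36)/9)*33 = ((19/9)*33)*33 = (209/3)*33 = 2299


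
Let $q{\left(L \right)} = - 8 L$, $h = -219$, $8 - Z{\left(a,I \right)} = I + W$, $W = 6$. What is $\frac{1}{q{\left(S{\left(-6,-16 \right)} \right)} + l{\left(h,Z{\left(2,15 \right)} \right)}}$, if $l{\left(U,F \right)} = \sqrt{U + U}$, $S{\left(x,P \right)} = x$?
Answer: $\frac{8}{457} - \frac{i \sqrt{438}}{2742} \approx 0.017505 - 0.0076325 i$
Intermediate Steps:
$Z{\left(a,I \right)} = 2 - I$ ($Z{\left(a,I \right)} = 8 - \left(I + 6\right) = 8 - \left(6 + I\right) = 2 - I$)
$l{\left(U,F \right)} = \sqrt{2} \sqrt{U}$ ($l{\left(U,F \right)} = \sqrt{2 U} = \sqrt{2} \sqrt{U}$)
$\frac{1}{q{\left(S{\left(-6,-16 \right)} \right)} + l{\left(h,Z{\left(2,15 \right)} \right)}} = \frac{1}{\left(-8\right) \left(-6\right) + \sqrt{2} \sqrt{-219}} = \frac{1}{48 + \sqrt{2} i \sqrt{219}} = \frac{1}{48 + i \sqrt{438}}$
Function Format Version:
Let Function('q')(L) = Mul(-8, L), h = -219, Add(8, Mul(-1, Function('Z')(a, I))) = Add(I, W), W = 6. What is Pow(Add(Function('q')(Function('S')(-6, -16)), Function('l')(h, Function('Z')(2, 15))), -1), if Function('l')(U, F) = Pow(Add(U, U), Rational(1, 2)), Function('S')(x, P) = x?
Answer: Add(Rational(8, 457), Mul(Rational(-1, 2742), I, Pow(438, Rational(1, 2)))) ≈ Add(0.017505, Mul(-0.0076325, I))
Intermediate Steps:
Function('Z')(a, I) = Add(2, Mul(-1, I)) (Function('Z')(a, I) = Add(8, Mul(-1, Add(I, 6))) = Add(8, Mul(-1, Add(6, I))) = Add(8, Add(-6, Mul(-1, I))) = Add(2, Mul(-1, I)))
Function('l')(U, F) = Mul(Pow(2, Rational(1, 2)), Pow(U, Rational(1, 2))) (Function('l')(U, F) = Pow(Mul(2, U), Rational(1, 2)) = Mul(Pow(2, Rational(1, 2)), Pow(U, Rational(1, 2))))
Pow(Add(Function('q')(Function('S')(-6, -16)), Function('l')(h, Function('Z')(2, 15))), -1) = Pow(Add(Mul(-8, -6), Mul(Pow(2, Rational(1, 2)), Pow(-219, Rational(1, 2)))), -1) = Pow(Add(48, Mul(Pow(2, Rational(1, 2)), Mul(I, Pow(219, Rational(1, 2))))), -1) = Pow(Add(48, Mul(I, Pow(438, Rational(1, 2)))), -1)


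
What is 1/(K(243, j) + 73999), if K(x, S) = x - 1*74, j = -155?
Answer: 1/74168 ≈ 1.3483e-5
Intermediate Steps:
K(x, S) = -74 + x (K(x, S) = x - 74 = -74 + x)
1/(K(243, j) + 73999) = 1/((-74 + 243) + 73999) = 1/(169 + 73999) = 1/74168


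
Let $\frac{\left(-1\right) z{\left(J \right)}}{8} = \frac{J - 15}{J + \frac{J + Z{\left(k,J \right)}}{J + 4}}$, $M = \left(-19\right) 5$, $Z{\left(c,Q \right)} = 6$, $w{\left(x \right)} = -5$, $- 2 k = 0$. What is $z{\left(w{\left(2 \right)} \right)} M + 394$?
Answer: $\frac{8782}{3} \approx 2927.3$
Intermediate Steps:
$k = 0$ ($k = \left(- \frac{1}{2}\right) 0 = 0$)
$M = -95$
$z{\left(J \right)} = - \frac{8 \left(-15 + J\right)}{J + \frac{6 + J}{4 + J}}$ ($z{\left(J \right)} = - 8 \frac{J - 15}{J + \frac{J + 6}{J + 4}} = - 8 \frac{-15 + J}{J + \frac{6 + J}{4 + J}} = - \frac{8 \left(-15 + J\right)}{J + \frac{6 + J}{4 + J}}$)
$z{\left(w{\left(2 \right)} \right)} M + 394 = \frac{8 \left(60 - \left(-5\right)^{2} + 11 \left(-5\right)\right)}{6 + \left(-5\right)^{2} + 5 \left(-5\right)} \left(-95\right) + 394 = \frac{8 \left(60 - 25 - 55\right)}{6 + 25 - 25} \left(-95\right) + 394 = \frac{8 \left(60 - 25 - 55\right)}{6} \left(-95\right) + 394 = 8 \cdot \frac{1}{6} \left(-20\right) \left(-95\right) + 394 = \left(- \frac{80}{3}\right) \left(-95\right) + 394 = \frac{7600}{3} + 394 = \frac{8782}{3}$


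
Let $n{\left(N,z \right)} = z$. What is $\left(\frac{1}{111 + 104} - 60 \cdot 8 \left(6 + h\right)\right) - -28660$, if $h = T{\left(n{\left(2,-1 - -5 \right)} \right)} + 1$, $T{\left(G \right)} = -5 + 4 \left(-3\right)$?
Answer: $\frac{7193901}{215} \approx 33460.0$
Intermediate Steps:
$T{\left(G \right)} = -17$ ($T{\left(G \right)} = -5 - 12 = -17$)
$h = -16$ ($h = -17 + 1 = -16$)
$\left(\frac{1}{111 + 104} - 60 \cdot 8 \left(6 + h\right)\right) - -28660 = \left(\frac{1}{111 + 104} - 60 \cdot 8 \left(6 - 16\right)\right) - -28660 = \left(\frac{1}{215} - 60 \cdot 8 \left(-10\right)\right) + 28660 = \left(\frac{1}{215} - -4800\right) + 28660 = \left(\frac{1}{215} + 4800\right) + 28660 = \frac{1032001}{215} + 28660 = \frac{7193901}{215}$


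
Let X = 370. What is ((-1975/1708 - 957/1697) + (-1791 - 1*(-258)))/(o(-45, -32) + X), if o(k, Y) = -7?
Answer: -4448349839/1052146788 ≈ -4.2279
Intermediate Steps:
((-1975/1708 - 957/1697) + (-1791 - 1*(-258)))/(o(-45, -32) + X) = ((-1975/1708 - 957/1697) + (-1791 - 1*(-258)))/(-7 + 370) = ((-1975*1/1708 - 957*1/1697) + (-1791 + 258))/363 = ((-1975/1708 - 957/1697) - 1533)*(1/363) = (-4986131/2898476 - 1533)*(1/363) = -4448349839/2898476*1/363 = -4448349839/1052146788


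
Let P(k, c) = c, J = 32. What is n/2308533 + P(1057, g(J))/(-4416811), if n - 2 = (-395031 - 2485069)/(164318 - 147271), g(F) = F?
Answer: -13829584592498/173817245756039361 ≈ -7.9564e-5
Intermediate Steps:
n = -2846006/17047 (n = 2 + (-395031 - 2485069)/(164318 - 147271) = 2 - 2880100/17047 = -2846006/17047 ≈ -166.95)
n/2308533 + P(1057, g(J))/(-4416811) = -2846006/17047/2308533 + 32/(-4416811) = -2846006/17047*1/2308533 + 32*(-1/4416811) = -2846006/39353562051 - 32/4416811 = -13829584592498/173817245756039361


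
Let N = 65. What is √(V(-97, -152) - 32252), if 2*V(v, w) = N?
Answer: I*√128878/2 ≈ 179.5*I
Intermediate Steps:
V(v, w) = 65/2 (V(v, w) = (½)*65 = 65/2)
√(V(-97, -152) - 32252) = √(65/2 - 32252) = √(-64439/2) = I*√128878/2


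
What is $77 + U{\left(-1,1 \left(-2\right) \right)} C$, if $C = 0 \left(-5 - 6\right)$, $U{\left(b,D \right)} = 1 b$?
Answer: $77$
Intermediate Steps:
$U{\left(b,D \right)} = b$
$C = 0$ ($C = 0 \left(-11\right) = 0$)
$77 + U{\left(-1,1 \left(-2\right) \right)} C = 77 - 0 = 77 + 0 = 77$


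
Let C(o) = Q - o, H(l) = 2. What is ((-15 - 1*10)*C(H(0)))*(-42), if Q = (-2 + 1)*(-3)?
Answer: 1050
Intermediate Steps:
Q = 3 (Q = -1*(-3) = 3)
C(o) = 3 - o
((-15 - 1*10)*C(H(0)))*(-42) = ((-15 - 1*10)*(3 - 1*2))*(-42) = ((-15 - 10)*(3 - 2))*(-42) = -25*1*(-42) = -25*(-42) = 1050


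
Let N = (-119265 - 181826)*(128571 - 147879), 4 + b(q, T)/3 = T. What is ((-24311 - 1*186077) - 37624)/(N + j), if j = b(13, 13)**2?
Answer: -248012/5813465757 ≈ -4.2662e-5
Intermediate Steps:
b(q, T) = -12 + 3*T
j = 729 (j = (-12 + 3*13)**2 = (-12 + 39)**2 = 27**2 = 729)
N = 5813465028 (N = -301091*(-19308) = 5813465028)
((-24311 - 1*186077) - 37624)/(N + j) = ((-24311 - 1*186077) - 37624)/(5813465028 + 729) = ((-24311 - 186077) - 37624)/5813465757 = (-210388 - 37624)*(1/5813465757) = -248012*1/5813465757 = -248012/5813465757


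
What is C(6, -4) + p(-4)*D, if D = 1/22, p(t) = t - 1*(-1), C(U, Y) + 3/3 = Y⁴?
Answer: 5607/22 ≈ 254.86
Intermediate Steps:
C(U, Y) = -1 + Y⁴
p(t) = 1 + t (p(t) = t + 1 = 1 + t)
D = 1/22 ≈ 0.045455
C(6, -4) + p(-4)*D = (-1 + (-4)⁴) + (1 - 4)*(1/22) = (-1 + 256) - 3*1/22 = 255 - 3/22 = 5607/22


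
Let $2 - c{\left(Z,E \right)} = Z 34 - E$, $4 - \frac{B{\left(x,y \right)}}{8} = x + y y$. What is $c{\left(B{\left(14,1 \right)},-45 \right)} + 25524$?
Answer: $28473$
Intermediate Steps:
$B{\left(x,y \right)} = 32 - 8 x - 8 y^{2}$ ($B{\left(x,y \right)} = 32 - 8 \left(x + y y\right) = 32 - 8 \left(x + y^{2}\right) = 32 - \left(8 x + 8 y^{2}\right) = 32 - 8 x - 8 y^{2}$)
$c{\left(Z,E \right)} = 2 + E - 34 Z$ ($c{\left(Z,E \right)} = 2 - \left(Z 34 - E\right) = 2 - \left(34 Z - E\right) = 2 - \left(- E + 34 Z\right) = 2 + \left(E - 34 Z\right) = 2 + E - 34 Z$)
$c{\left(B{\left(14,1 \right)},-45 \right)} + 25524 = \left(2 - 45 - 34 \left(32 - 112 - 8 \cdot 1^{2}\right)\right) + 25524 = \left(2 - 45 - 34 \left(32 - 112 - 8\right)\right) + 25524 = \left(2 - 45 - -2992\right) + 25524 = \left(2 - 45 + 2992\right) + 25524 = 2949 + 25524 = 28473$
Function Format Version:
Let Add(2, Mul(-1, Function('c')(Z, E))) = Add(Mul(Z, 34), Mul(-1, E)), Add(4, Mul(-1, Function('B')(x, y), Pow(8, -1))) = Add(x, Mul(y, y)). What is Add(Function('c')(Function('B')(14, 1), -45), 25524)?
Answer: 28473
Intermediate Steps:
Function('B')(x, y) = Add(32, Mul(-8, x), Mul(-8, Pow(y, 2))) (Function('B')(x, y) = Add(32, Mul(-8, Add(x, Mul(y, y)))) = Add(32, Mul(-8, Add(x, Pow(y, 2)))) = Add(32, Add(Mul(-8, x), Mul(-8, Pow(y, 2)))) = Add(32, Mul(-8, x), Mul(-8, Pow(y, 2))))
Function('c')(Z, E) = Add(2, E, Mul(-34, Z)) (Function('c')(Z, E) = Add(2, Mul(-1, Add(Mul(Z, 34), Mul(-1, E)))) = Add(2, Mul(-1, Add(Mul(34, Z), Mul(-1, E)))) = Add(2, Mul(-1, Add(Mul(-1, E), Mul(34, Z)))) = Add(2, Add(E, Mul(-34, Z))) = Add(2, E, Mul(-34, Z)))
Add(Function('c')(Function('B')(14, 1), -45), 25524) = Add(Add(2, -45, Mul(-34, Add(32, Mul(-8, 14), Mul(-8, Pow(1, 2))))), 25524) = Add(Add(2, -45, Mul(-34, Add(32, -112, Mul(-8, 1)))), 25524) = Add(Add(2, -45, Mul(-34, Add(32, -112, -8))), 25524) = Add(Add(2, -45, Mul(-34, -88)), 25524) = Add(Add(2, -45, 2992), 25524) = Add(2949, 25524) = 28473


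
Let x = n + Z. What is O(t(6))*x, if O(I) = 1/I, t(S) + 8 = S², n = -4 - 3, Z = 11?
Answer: ⅐ ≈ 0.14286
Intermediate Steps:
n = -7
t(S) = -8 + S²
x = 4 (x = -7 + 11 = 4)
O(t(6))*x = 4/(-8 + 6²) = 4/(-8 + 36) = 4/28 = (1/28)*4 = ⅐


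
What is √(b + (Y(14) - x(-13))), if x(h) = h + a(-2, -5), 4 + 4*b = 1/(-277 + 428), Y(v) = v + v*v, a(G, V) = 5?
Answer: √19791419/302 ≈ 14.731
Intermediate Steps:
Y(v) = v + v²
b = -603/604 (b = -1 + 1/(4*(-277 + 428)) = -1 + (¼)/151 = -1 + (¼)*(1/151) = -1 + 1/604 = -603/604 ≈ -0.99834)
x(h) = 5 + h (x(h) = h + 5 = 5 + h)
√(b + (Y(14) - x(-13))) = √(-603/604 + (14*(1 + 14) - (5 - 13))) = √(-603/604 + (14*15 - 1*(-8))) = √(-603/604 + (210 + 8)) = √(-603/604 + 218) = √(131069/604) = √19791419/302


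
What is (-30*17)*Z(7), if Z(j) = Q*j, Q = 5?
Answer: -17850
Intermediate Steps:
Z(j) = 5*j
(-30*17)*Z(7) = (-30*17)*(5*7) = -510*35 = -17850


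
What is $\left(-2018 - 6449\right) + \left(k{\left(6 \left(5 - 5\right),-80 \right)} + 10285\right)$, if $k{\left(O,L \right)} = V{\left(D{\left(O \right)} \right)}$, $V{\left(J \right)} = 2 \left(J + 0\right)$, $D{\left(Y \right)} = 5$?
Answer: $1828$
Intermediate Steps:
$V{\left(J \right)} = 2 J$
$k{\left(O,L \right)} = 10$ ($k{\left(O,L \right)} = 2 \cdot 5 = 10$)
$\left(-2018 - 6449\right) + \left(k{\left(6 \left(5 - 5\right),-80 \right)} + 10285\right) = \left(-2018 - 6449\right) + \left(10 + 10285\right) = -8467 + 10295 = 1828$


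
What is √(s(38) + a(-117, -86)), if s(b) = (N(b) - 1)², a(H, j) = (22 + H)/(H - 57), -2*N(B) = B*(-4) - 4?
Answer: √179522934/174 ≈ 77.004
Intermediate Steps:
N(B) = 2 + 2*B (N(B) = -(B*(-4) - 4)/2 = -(-4*B - 4)/2 = -(-4 - 4*B)/2 = 2 + 2*B)
a(H, j) = (22 + H)/(-57 + H)
s(b) = (1 + 2*b)² (s(b) = ((2 + 2*b) - 1)² = (1 + 2*b)²)
√(s(38) + a(-117, -86)) = √((1 + 2*38)² + (22 - 117)/(-57 - 117)) = √((1 + 76)² - 95/(-174)) = √(77² - 1/174*(-95)) = √(5929 + 95/174) = √(1031741/174) = √179522934/174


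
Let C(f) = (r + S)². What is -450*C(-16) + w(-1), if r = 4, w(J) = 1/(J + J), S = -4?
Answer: -½ ≈ -0.50000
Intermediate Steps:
w(J) = 1/(2*J)
C(f) = 0 (C(f) = (4 - 4)² = 0² = 0)
-450*C(-16) + w(-1) = -450*0 + (½)/(-1) = 0 + (½)*(-1) = 0 - ½ = -½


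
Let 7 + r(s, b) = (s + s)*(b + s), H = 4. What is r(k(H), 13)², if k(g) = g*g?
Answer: 848241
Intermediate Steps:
k(g) = g²
r(s, b) = -7 + 2*s*(b + s) (r(s, b) = -7 + (s + s)*(b + s) = -7 + (2*s)*(b + s) = -7 + 2*s*(b + s))
r(k(H), 13)² = (-7 + 2*(4²)² + 2*13*4²)² = (-7 + 2*16² + 2*13*16)² = (-7 + 2*256 + 416)² = (-7 + 512 + 416)² = 921² = 848241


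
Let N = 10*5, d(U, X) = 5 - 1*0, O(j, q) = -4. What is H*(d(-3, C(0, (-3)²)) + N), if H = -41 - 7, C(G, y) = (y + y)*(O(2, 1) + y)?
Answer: -2640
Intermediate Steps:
C(G, y) = 2*y*(-4 + y) (C(G, y) = (y + y)*(-4 + y) = (2*y)*(-4 + y) = 2*y*(-4 + y))
H = -48
d(U, X) = 5 (d(U, X) = 5 + 0 = 5)
N = 50
H*(d(-3, C(0, (-3)²)) + N) = -48*(5 + 50) = -48*55 = -2640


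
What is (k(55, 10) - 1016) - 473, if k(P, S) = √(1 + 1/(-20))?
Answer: -1489 + √95/10 ≈ -1488.0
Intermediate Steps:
k(P, S) = √95/10 (k(P, S) = √(1 - 1/20) = √(19/20) = √95/10)
(k(55, 10) - 1016) - 473 = (√95/10 - 1016) - 473 = (-1016 + √95/10) - 473 = -1489 + √95/10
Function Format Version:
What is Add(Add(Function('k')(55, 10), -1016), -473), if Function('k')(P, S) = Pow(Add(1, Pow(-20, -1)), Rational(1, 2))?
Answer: Add(-1489, Mul(Rational(1, 10), Pow(95, Rational(1, 2)))) ≈ -1488.0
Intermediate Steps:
Function('k')(P, S) = Mul(Rational(1, 10), Pow(95, Rational(1, 2))) (Function('k')(P, S) = Pow(Add(1, Rational(-1, 20)), Rational(1, 2)) = Pow(Rational(19, 20), Rational(1, 2)) = Mul(Rational(1, 10), Pow(95, Rational(1, 2))))
Add(Add(Function('k')(55, 10), -1016), -473) = Add(Add(Mul(Rational(1, 10), Pow(95, Rational(1, 2))), -1016), -473) = Add(Add(-1016, Mul(Rational(1, 10), Pow(95, Rational(1, 2)))), -473) = Add(-1489, Mul(Rational(1, 10), Pow(95, Rational(1, 2))))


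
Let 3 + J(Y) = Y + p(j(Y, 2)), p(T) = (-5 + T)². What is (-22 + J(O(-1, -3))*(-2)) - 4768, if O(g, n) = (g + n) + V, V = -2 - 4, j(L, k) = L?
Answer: -5214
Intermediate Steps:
V = -6
O(g, n) = -6 + g + n (O(g, n) = (g + n) - 6 = -6 + g + n)
J(Y) = -3 + Y + (-5 + Y)² (J(Y) = -3 + (Y + (-5 + Y)²) = -3 + Y + (-5 + Y)²)
(-22 + J(O(-1, -3))*(-2)) - 4768 = (-22 + (-3 + (-6 - 1 - 3) + (-5 + (-6 - 1 - 3))²)*(-2)) - 4768 = (-22 + (-3 - 10 + (-5 - 10)²)*(-2)) - 4768 = (-22 + (-3 - 10 + (-15)²)*(-2)) - 4768 = (-22 + (-3 - 10 + 225)*(-2)) - 4768 = (-22 + 212*(-2)) - 4768 = (-22 - 424) - 4768 = -446 - 4768 = -5214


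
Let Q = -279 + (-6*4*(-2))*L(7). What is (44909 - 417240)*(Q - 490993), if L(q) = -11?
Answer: 183112385800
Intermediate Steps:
Q = -807 (Q = -279 + (-6*4*(-2))*(-11) = -279 - 24*(-2)*(-11) = -279 + 48*(-11) = -279 - 528 = -807)
(44909 - 417240)*(Q - 490993) = (44909 - 417240)*(-807 - 490993) = -372331*(-491800) = 183112385800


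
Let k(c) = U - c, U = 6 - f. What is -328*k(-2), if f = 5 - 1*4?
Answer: -2296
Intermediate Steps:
f = 1 (f = 5 - 4 = 1)
U = 5 (U = 6 - 1*1 = 6 - 1 = 5)
k(c) = 5 - c
-328*k(-2) = -328*(5 - 1*(-2)) = -328*(5 + 2) = -328*7 = -2296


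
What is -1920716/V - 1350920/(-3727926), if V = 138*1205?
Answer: -577970219018/51659734545 ≈ -11.188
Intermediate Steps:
V = 166290
-1920716/V - 1350920/(-3727926) = -1920716/166290 - 1350920/(-3727926) = -1920716*1/166290 - 1350920*(-1/3727926) = -960358/83145 + 675460/1863963 = -577970219018/51659734545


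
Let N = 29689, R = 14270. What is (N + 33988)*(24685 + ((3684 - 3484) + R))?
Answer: 2493272935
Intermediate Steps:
(N + 33988)*(24685 + ((3684 - 3484) + R)) = (29689 + 33988)*(24685 + ((3684 - 3484) + 14270)) = 63677*(24685 + (200 + 14270)) = 63677*(24685 + 14470) = 63677*39155 = 2493272935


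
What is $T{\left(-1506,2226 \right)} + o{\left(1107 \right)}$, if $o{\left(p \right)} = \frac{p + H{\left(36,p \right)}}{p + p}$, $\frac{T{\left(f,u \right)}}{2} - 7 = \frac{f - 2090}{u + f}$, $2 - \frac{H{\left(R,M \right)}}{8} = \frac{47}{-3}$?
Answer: $\frac{75967}{16605} \approx 4.5749$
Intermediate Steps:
$H{\left(R,M \right)} = \frac{424}{3}$ ($H{\left(R,M \right)} = 16 - 8 \frac{47}{-3} = 16 - 8 \cdot 47 \left(- \frac{1}{3}\right) = 16 - - \frac{376}{3} = 16 + \frac{376}{3} = \frac{424}{3}$)
$T{\left(f,u \right)} = 14 + \frac{2 \left(-2090 + f\right)}{f + u}$ ($T{\left(f,u \right)} = 14 + 2 \frac{f - 2090}{u + f} = 14 + 2 \frac{-2090 + f}{f + u} = 14 + \frac{2 \left(-2090 + f\right)}{f + u}$)
$o{\left(p \right)} = \frac{\frac{424}{3} + p}{2 p}$ ($o{\left(p \right)} = \frac{p + \frac{424}{3}}{p + p} = \frac{\frac{424}{3} + p}{2 p}$)
$T{\left(-1506,2226 \right)} + o{\left(1107 \right)} = \frac{2 \left(-2090 + 7 \cdot 2226 + 8 \left(-1506\right)\right)}{-1506 + 2226} + \frac{424 + 3 \cdot 1107}{6 \cdot 1107} = \frac{2 \left(-2090 + 15582 - 12048\right)}{720} + \frac{1}{6} \cdot \frac{1}{1107} \left(424 + 3321\right) = 2 \cdot \frac{1}{720} \cdot 1444 + \frac{1}{6} \cdot \frac{1}{1107} \cdot 3745 = \frac{361}{90} + \frac{3745}{6642} = \frac{75967}{16605}$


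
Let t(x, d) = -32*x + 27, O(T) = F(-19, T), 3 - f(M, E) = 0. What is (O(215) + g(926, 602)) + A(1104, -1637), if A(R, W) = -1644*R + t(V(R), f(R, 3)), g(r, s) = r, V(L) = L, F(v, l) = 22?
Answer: -1849329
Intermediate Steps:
f(M, E) = 3 (f(M, E) = 3 - 1*0 = 3 + 0 = 3)
O(T) = 22
t(x, d) = 27 - 32*x
A(R, W) = 27 - 1676*R (A(R, W) = -1644*R + (27 - 32*R) = 27 - 1676*R)
(O(215) + g(926, 602)) + A(1104, -1637) = (22 + 926) + (27 - 1676*1104) = 948 + (27 - 1850304) = 948 - 1850277 = -1849329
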